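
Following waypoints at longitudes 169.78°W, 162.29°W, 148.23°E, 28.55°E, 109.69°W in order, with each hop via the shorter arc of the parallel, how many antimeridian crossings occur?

1

Leg 1: -169.78° → -162.29°, shortest Δλ = 7.49° (east) — does not cross 180°.
Leg 2: -162.29° → +148.23°, shortest Δλ = -49.48° (west) — crosses 180°.
Leg 3: +148.23° → +28.55°, shortest Δλ = -119.68° (west) — does not cross 180°.
Leg 4: +28.55° → -109.69°, shortest Δλ = -138.24° (west) — does not cross 180°.
Total crossings: 1.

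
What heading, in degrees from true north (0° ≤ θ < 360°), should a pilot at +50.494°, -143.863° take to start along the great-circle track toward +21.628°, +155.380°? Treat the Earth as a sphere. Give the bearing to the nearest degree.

Δλ = 155.380 − -143.863 = 299.243°; wrapped into (−180°, 180°]: -60.757°.
θ = atan2( sin Δλ · cos φ₂ , cos φ₁ · sin φ₂ − sin φ₁ · cos φ₂ · cos Δλ )
  = atan2(-0.81112, -0.11591) = -98.132° → normalised to [0°, 360°): 261.868°.

262°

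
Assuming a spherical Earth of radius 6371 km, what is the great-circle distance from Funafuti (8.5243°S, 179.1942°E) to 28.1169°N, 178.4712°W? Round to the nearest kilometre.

Δλ = -178.4712 − 179.1942 = -357.6654°; wrapped into (−180°, 180°]: 2.3346°.
Δφ = 28.1169 − -8.5243 = 36.6412°.
a = sin²(Δφ/2) + cos φ₁ · cos φ₂ · sin²(Δλ/2) = 0.099168.
c = 2·atan2(√a, √(1−a)) = 0.64072 rad → d = 6371·c ≈ 4082.04 km.

4082 km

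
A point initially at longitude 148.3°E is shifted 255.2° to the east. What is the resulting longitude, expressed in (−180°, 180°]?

Start at +148.3°; shift +255.2° → +403.5°.
+403.5° lies outside (−180°, 180°]; subtract 360° → +43.5°.

43.5°E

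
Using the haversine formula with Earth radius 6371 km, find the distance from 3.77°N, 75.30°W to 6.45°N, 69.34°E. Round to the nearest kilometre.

Δλ = 69.34 − -75.30 = 144.64°.
Δφ = 6.45 − 3.77 = 2.68°.
a = sin²(Δφ/2) + cos φ₁ · cos φ₂ · sin²(Δλ/2) = 0.900615.
c = 2·atan2(√a, √(1−a)) = 2.50014 rad → d = 6371·c ≈ 15928.42 km.

15928 km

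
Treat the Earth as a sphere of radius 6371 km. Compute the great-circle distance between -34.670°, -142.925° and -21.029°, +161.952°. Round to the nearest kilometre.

Δλ = 161.952 − -142.925 = 304.877°; wrapped into (−180°, 180°]: -55.123°.
Δφ = -21.029 − -34.670 = 13.641°.
a = sin²(Δφ/2) + cos φ₁ · cos φ₂ · sin²(Δλ/2) = 0.178455.
c = 2·atan2(√a, √(1−a)) = 0.87227 rad → d = 6371·c ≈ 5557.23 km.

5557 km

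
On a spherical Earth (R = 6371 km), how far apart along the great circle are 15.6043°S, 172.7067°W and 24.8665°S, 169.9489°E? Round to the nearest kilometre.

Δλ = 169.9489 − -172.7067 = 342.6556°; wrapped into (−180°, 180°]: -17.3444°.
Δφ = -24.8665 − -15.6043 = -9.2622°.
a = sin²(Δφ/2) + cos φ₁ · cos φ₂ · sin²(Δλ/2) = 0.026386.
c = 2·atan2(√a, √(1−a)) = 0.32632 rad → d = 6371·c ≈ 2078.99 km.

2079 km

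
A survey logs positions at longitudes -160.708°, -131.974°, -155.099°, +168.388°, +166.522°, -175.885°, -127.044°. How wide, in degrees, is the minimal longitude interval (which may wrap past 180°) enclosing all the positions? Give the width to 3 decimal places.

Sort the longitudes: -175.885°, -160.708°, -155.099°, -131.974°, -127.044°, +166.522°, +168.388°.
Eastward gaps between consecutive values (wrapping around): 15.177°, 5.609°, 23.125°, 4.930°, 293.566°, 1.866°, 15.727°.
Largest gap = 293.566° ⇒ minimal covering band is its complement: 360° − 293.566° = 66.434°.
Band runs from +166.522° eastward to -127.044°, crossing the antimeridian.

66.434°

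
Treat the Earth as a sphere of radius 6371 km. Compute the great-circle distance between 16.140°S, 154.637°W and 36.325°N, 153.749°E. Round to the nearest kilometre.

7960 km

Δλ = 153.749 − -154.637 = 308.386°; wrapped into (−180°, 180°]: -51.614°.
Δφ = 36.325 − -16.140 = 52.465°.
a = sin²(Δφ/2) + cos φ₁ · cos φ₂ · sin²(Δλ/2) = 0.342051.
c = 2·atan2(√a, √(1−a)) = 1.24939 rad → d = 6371·c ≈ 7959.88 km.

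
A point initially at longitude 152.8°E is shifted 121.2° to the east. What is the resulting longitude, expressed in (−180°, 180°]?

86.0°W

Start at +152.8°; shift +121.2° → +274.0°.
+274.0° lies outside (−180°, 180°]; subtract 360° → -86.0°.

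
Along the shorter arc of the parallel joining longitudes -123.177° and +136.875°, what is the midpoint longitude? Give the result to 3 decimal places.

Signed shortest Δλ from -123.177° to +136.875° is -99.948°.
Midpoint longitude = -123.177° + (-99.948°)/2 = -123.177° − 49.974° = -173.151°.
(The naïve average (-123.177 + +136.875)/2 = 6.849° is on the wrong side of the globe.)

-173.151°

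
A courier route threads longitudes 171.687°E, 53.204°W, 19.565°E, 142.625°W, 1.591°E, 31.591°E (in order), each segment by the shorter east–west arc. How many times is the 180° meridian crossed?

1

Leg 1: +171.687° → -53.204°, shortest Δλ = 135.109° (east) — crosses 180°.
Leg 2: -53.204° → +19.565°, shortest Δλ = 72.769° (east) — does not cross 180°.
Leg 3: +19.565° → -142.625°, shortest Δλ = -162.19° (west) — does not cross 180°.
Leg 4: -142.625° → +1.591°, shortest Δλ = 144.216° (east) — does not cross 180°.
Leg 5: +1.591° → +31.591°, shortest Δλ = 30.0° (east) — does not cross 180°.
Total crossings: 1.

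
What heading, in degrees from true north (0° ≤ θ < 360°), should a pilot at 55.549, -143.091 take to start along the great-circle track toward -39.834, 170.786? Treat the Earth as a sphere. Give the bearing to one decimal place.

214.6°

Δλ = 170.786 − -143.091 = 313.877°; wrapped into (−180°, 180°]: -46.123°.
θ = atan2( sin Δλ · cos φ₂ , cos φ₁ · sin φ₂ − sin φ₁ · cos φ₂ · cos Δλ )
  = atan2(-0.55353, -0.80126) = -145.363° → normalised to [0°, 360°): 214.637°.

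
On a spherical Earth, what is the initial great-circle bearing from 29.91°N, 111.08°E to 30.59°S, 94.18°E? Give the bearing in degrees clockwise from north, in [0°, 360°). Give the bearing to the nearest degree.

Δλ = 94.18 − 111.08 = -16.90°.
θ = atan2( sin Δλ · cos φ₂ , cos φ₁ · sin φ₂ − sin φ₁ · cos φ₂ · cos Δλ )
  = atan2(-0.25025, -0.85182) = -163.628° → normalised to [0°, 360°): 196.372°.

196°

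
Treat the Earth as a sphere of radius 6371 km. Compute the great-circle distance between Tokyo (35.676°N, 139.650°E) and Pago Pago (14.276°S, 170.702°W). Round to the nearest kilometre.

7621 km

Δλ = -170.702 − 139.650 = -310.352°; wrapped into (−180°, 180°]: 49.648°.
Δφ = -14.276 − 35.676 = -49.952°.
a = sin²(Δφ/2) + cos φ₁ · cos φ₂ · sin²(Δλ/2) = 0.317044.
c = 2·atan2(√a, √(1−a)) = 1.19618 rad → d = 6371·c ≈ 7620.89 km.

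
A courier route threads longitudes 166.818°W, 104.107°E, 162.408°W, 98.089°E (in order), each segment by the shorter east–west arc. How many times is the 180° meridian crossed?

3

Leg 1: -166.818° → +104.107°, shortest Δλ = -89.075° (west) — crosses 180°.
Leg 2: +104.107° → -162.408°, shortest Δλ = 93.485° (east) — crosses 180°.
Leg 3: -162.408° → +98.089°, shortest Δλ = -99.503° (west) — crosses 180°.
Total crossings: 3.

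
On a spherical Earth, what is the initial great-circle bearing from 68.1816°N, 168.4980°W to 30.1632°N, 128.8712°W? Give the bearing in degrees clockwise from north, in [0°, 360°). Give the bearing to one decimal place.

128.0°

Δλ = -128.8712 − -168.4980 = 39.6268°.
θ = atan2( sin Δλ · cos φ₂ , cos φ₁ · sin φ₂ − sin φ₁ · cos φ₂ · cos Δλ )
  = atan2(0.55143, -0.43147) = 128.042° → normalised to [0°, 360°): 128.042°.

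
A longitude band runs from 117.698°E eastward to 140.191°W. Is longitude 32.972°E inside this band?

Band width going east from +117.698° to -140.191°: ((-140.191 − 117.698) mod 360) = 102.111°.
Offset of +32.972° east of the west edge: ((32.972 − 117.698) mod 360) = 275.274°.
275.274° > 102.111° ⇒ outside.

No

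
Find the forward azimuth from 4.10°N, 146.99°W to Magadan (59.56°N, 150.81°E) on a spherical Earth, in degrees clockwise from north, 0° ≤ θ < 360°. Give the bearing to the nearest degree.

Δλ = 150.81 − -146.99 = 297.80°; wrapped into (−180°, 180°]: -62.20°.
θ = atan2( sin Δλ · cos φ₂ , cos φ₁ · sin φ₂ − sin φ₁ · cos φ₂ · cos Δλ )
  = atan2(-0.44816, 0.84306) = -27.995° → normalised to [0°, 360°): 332.005°.

332°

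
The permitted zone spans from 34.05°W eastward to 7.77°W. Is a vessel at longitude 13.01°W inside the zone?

Yes

Band width going east from -34.05° to -7.77°: ((-7.77 − -34.05) mod 360) = 26.28°.
Offset of -13.01° east of the west edge: ((-13.01 − -34.05) mod 360) = 21.04°.
21.04° ≤ 26.28° ⇒ inside.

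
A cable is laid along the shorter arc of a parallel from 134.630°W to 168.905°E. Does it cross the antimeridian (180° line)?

Yes

Naïve |168.905 − -134.630| = 303.535° > 180°, so the shorter arc goes the other way round — across 180°.
Signed shortest Δλ = ((168.905 − -134.630 + 180) mod 360) − 180 = -56.465°.
Going west by 56.465° from -134.630° passes through 180° before reaching +168.905°.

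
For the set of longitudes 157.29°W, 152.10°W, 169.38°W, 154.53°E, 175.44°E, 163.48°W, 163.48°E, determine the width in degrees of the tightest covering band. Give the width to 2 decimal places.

53.37°

Sort the longitudes: -169.38°, -163.48°, -157.29°, -152.10°, +154.53°, +163.48°, +175.44°.
Eastward gaps between consecutive values (wrapping around): 5.90°, 6.19°, 5.19°, 306.63°, 8.95°, 11.96°, 15.18°.
Largest gap = 306.63° ⇒ minimal covering band is its complement: 360° − 306.63° = 53.37°.
Band runs from +154.53° eastward to -152.10°, crossing the antimeridian.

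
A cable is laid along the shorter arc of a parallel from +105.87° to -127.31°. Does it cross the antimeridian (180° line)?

Naïve |-127.31 − 105.87| = 233.18° > 180°, so the shorter arc goes the other way round — across 180°.
Signed shortest Δλ = ((-127.31 − 105.87 + 180) mod 360) − 180 = 126.82°.
Going east by 126.82° from +105.87° passes through 180° before reaching -127.31°.

Yes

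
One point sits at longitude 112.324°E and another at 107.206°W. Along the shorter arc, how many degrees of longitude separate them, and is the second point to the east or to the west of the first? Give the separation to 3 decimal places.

140.470° east

Raw difference: -107.206 − 112.324 = -219.53°.
Normalise into (−180°, 180°]: -219.53° + 360° = 140.47°.
Positive ⇒ the second point lies to the east; separation 140.470°.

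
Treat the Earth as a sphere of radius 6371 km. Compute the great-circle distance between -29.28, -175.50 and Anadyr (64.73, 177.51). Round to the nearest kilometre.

Δλ = 177.51 − -175.50 = 353.01°; wrapped into (−180°, 180°]: -6.99°.
Δφ = 64.73 − -29.28 = 94.01°.
a = sin²(Δφ/2) + cos φ₁ · cos φ₂ · sin²(Δλ/2) = 0.536349.
c = 2·atan2(√a, √(1−a)) = 1.64356 rad → d = 6371·c ≈ 10471.11 km.

10471 km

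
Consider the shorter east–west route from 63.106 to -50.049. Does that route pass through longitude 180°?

Signed shortest Δλ = ((-50.049 − 63.106 + 180) mod 360) − 180 = -113.155°.
Going west by 113.155° from +63.106° reaches -50.049° without touching 180°.

No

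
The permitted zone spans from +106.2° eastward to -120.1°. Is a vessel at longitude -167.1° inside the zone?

Band width going east from +106.2° to -120.1°: ((-120.1 − 106.2) mod 360) = 133.7°.
Offset of -167.1° east of the west edge: ((-167.1 − 106.2) mod 360) = 86.7°.
86.7° ≤ 133.7° ⇒ inside.

Yes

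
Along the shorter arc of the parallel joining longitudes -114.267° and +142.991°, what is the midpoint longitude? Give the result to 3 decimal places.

Signed shortest Δλ from -114.267° to +142.991° is -102.742°.
Midpoint longitude = -114.267° + (-102.742°)/2 = -114.267° − 51.371° = -165.638°.
(The naïve average (-114.267 + +142.991)/2 = 14.362° is on the wrong side of the globe.)

-165.638°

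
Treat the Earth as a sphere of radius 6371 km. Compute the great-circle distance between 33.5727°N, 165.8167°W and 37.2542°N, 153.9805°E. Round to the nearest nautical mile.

Δλ = 153.9805 − -165.8167 = 319.7972°; wrapped into (−180°, 180°]: -40.2028°.
Δφ = 37.2542 − 33.5727 = 3.6815°.
a = sin²(Δφ/2) + cos φ₁ · cos φ₂ · sin²(Δλ/2) = 0.079365.
c = 2·atan2(√a, √(1−a)) = 0.57117 rad → d = 6371·c ≈ 3638.92 km ≈ 1964.86 nmi.

1965 nmi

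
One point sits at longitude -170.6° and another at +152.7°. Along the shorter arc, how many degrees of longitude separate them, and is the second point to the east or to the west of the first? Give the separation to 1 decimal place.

Raw difference: 152.7 − -170.6 = 323.3°.
Normalise into (−180°, 180°]: 323.3° − 360° = -36.7°.
Negative ⇒ the second point lies to the west; separation 36.7°.

36.7° west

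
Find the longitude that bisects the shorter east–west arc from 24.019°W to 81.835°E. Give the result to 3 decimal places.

28.908°E

Signed shortest Δλ from -24.019° to +81.835° is +105.854°.
Midpoint longitude = -24.019° + (+105.854°)/2 = -24.019° + 52.927° = +28.908°.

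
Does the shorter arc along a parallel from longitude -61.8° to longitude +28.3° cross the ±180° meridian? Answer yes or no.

Signed shortest Δλ = ((28.3 − -61.8 + 180) mod 360) − 180 = 90.1°.
Going east by 90.1° from -61.8° reaches +28.3° without touching 180°.

No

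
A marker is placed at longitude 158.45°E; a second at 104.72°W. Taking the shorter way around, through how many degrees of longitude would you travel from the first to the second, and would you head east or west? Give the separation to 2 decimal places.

Raw difference: -104.72 − 158.45 = -263.17°.
Normalise into (−180°, 180°]: -263.17° + 360° = 96.83°.
Positive ⇒ the second point lies to the east; separation 96.83°.

96.83° east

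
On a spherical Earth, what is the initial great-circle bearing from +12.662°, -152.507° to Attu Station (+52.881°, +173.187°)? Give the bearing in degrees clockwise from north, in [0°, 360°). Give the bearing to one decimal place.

333.0°

Δλ = 173.187 − -152.507 = 325.694°; wrapped into (−180°, 180°]: -34.306°.
θ = atan2( sin Δλ · cos φ₂ , cos φ₁ · sin φ₂ − sin φ₁ · cos φ₂ · cos Δλ )
  = atan2(-0.34012, 0.66872) = -26.959° → normalised to [0°, 360°): 333.041°.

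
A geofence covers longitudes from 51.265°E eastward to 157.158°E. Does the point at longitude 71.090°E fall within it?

Yes

Band width going east from +51.265° to +157.158°: ((157.158 − 51.265) mod 360) = 105.893°.
Offset of +71.090° east of the west edge: ((71.090 − 51.265) mod 360) = 19.825°.
19.825° ≤ 105.893° ⇒ inside.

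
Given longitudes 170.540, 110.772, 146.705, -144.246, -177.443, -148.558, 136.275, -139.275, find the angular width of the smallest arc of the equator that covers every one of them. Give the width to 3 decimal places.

Sort the longitudes: -177.443°, -148.558°, -144.246°, -139.275°, +110.772°, +136.275°, +146.705°, +170.540°.
Eastward gaps between consecutive values (wrapping around): 28.885°, 4.312°, 4.971°, 250.047°, 25.503°, 10.430°, 23.835°, 12.017°.
Largest gap = 250.047° ⇒ minimal covering band is its complement: 360° − 250.047° = 109.953°.
Band runs from +110.772° eastward to -139.275°, crossing the antimeridian.

109.953°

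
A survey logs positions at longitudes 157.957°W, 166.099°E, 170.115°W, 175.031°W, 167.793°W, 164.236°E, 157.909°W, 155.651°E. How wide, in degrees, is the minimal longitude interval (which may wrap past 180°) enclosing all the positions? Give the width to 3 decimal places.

46.440°

Sort the longitudes: -175.031°, -170.115°, -167.793°, -157.957°, -157.909°, +155.651°, +164.236°, +166.099°.
Eastward gaps between consecutive values (wrapping around): 4.916°, 2.322°, 9.836°, 0.048°, 313.560°, 8.585°, 1.863°, 18.870°.
Largest gap = 313.560° ⇒ minimal covering band is its complement: 360° − 313.560° = 46.440°.
Band runs from +155.651° eastward to -157.909°, crossing the antimeridian.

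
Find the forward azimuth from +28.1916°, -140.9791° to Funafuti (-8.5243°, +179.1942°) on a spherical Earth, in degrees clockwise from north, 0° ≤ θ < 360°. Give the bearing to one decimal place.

Δλ = 179.1942 − -140.9791 = 320.1733°; wrapped into (−180°, 180°]: -39.8267°.
θ = atan2( sin Δλ · cos φ₂ , cos φ₁ · sin φ₂ − sin φ₁ · cos φ₂ · cos Δλ )
  = atan2(-0.63339, -0.48945) = -127.695° → normalised to [0°, 360°): 232.305°.

232.3°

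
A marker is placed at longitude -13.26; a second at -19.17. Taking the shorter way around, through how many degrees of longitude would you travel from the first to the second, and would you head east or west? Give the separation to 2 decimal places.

Raw difference: -19.17 − -13.26 = -5.91°.
Normalise into (−180°, 180°]: -5.91° stays -5.91°.
Negative ⇒ the second point lies to the west; separation 5.91°.

5.91° west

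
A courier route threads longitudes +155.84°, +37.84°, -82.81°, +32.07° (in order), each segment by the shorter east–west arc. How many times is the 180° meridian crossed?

0

Leg 1: +155.84° → +37.84°, shortest Δλ = -118.0° (west) — does not cross 180°.
Leg 2: +37.84° → -82.81°, shortest Δλ = -120.65° (west) — does not cross 180°.
Leg 3: -82.81° → +32.07°, shortest Δλ = 114.88° (east) — does not cross 180°.
Total crossings: 0.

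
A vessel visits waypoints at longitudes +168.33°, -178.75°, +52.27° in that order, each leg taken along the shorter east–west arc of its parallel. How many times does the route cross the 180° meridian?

Leg 1: +168.33° → -178.75°, shortest Δλ = 12.92° (east) — crosses 180°.
Leg 2: -178.75° → +52.27°, shortest Δλ = -128.98° (west) — crosses 180°.
Total crossings: 2.

2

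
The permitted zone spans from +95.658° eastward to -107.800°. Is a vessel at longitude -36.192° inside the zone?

No

Band width going east from +95.658° to -107.800°: ((-107.800 − 95.658) mod 360) = 156.542°.
Offset of -36.192° east of the west edge: ((-36.192 − 95.658) mod 360) = 228.150°.
228.150° > 156.542° ⇒ outside.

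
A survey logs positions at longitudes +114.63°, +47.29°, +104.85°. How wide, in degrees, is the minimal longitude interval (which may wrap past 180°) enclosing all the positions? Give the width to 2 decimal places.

Sort the longitudes: +47.29°, +104.85°, +114.63°.
Eastward gaps between consecutive values (wrapping around): 57.56°, 9.78°, 292.66°.
Largest gap = 292.66° ⇒ minimal covering band is its complement: 360° − 292.66° = 67.34°.
Band runs from +47.29° eastward to +114.63°.

67.34°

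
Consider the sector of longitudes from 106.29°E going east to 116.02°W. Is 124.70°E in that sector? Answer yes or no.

Yes

Band width going east from +106.29° to -116.02°: ((-116.02 − 106.29) mod 360) = 137.69°.
Offset of +124.70° east of the west edge: ((124.70 − 106.29) mod 360) = 18.41°.
18.41° ≤ 137.69° ⇒ inside.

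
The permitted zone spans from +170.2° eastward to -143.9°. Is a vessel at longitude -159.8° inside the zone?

Band width going east from +170.2° to -143.9°: ((-143.9 − 170.2) mod 360) = 45.9°.
Offset of -159.8° east of the west edge: ((-159.8 − 170.2) mod 360) = 30.0°.
30.0° ≤ 45.9° ⇒ inside.

Yes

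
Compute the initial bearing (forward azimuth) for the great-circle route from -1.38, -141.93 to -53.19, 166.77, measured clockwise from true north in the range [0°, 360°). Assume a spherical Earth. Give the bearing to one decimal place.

Δλ = 166.77 − -141.93 = 308.70°; wrapped into (−180°, 180°]: -51.30°.
θ = atan2( sin Δλ · cos φ₂ , cos φ₁ · sin φ₂ − sin φ₁ · cos φ₂ · cos Δλ )
  = atan2(-0.46761, -0.79137) = -149.422° → normalised to [0°, 360°): 210.578°.

210.6°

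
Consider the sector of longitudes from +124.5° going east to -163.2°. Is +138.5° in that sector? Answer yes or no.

Yes

Band width going east from +124.5° to -163.2°: ((-163.2 − 124.5) mod 360) = 72.3°.
Offset of +138.5° east of the west edge: ((138.5 − 124.5) mod 360) = 14.0°.
14.0° ≤ 72.3° ⇒ inside.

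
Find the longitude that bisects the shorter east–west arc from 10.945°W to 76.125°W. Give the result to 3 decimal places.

Signed shortest Δλ from -10.945° to -76.125° is -65.180°.
Midpoint longitude = -10.945° + (-65.180°)/2 = -10.945° − 32.590° = -43.535°.

43.535°W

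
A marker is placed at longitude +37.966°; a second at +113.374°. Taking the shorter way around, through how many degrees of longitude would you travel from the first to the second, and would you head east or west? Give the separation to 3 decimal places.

Raw difference: 113.374 − 37.966 = 75.408°.
Normalise into (−180°, 180°]: 75.408° stays 75.408°.
Positive ⇒ the second point lies to the east; separation 75.408°.

75.408° east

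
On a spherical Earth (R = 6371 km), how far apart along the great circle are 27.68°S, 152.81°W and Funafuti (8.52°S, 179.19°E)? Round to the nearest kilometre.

Δλ = 179.19 − -152.81 = 332.00°; wrapped into (−180°, 180°]: -28.00°.
Δφ = -8.52 − -27.68 = 19.16°.
a = sin²(Δφ/2) + cos φ₁ · cos φ₂ · sin²(Δλ/2) = 0.078953.
c = 2·atan2(√a, √(1−a)) = 0.56964 rad → d = 6371·c ≈ 3629.20 km.

3629 km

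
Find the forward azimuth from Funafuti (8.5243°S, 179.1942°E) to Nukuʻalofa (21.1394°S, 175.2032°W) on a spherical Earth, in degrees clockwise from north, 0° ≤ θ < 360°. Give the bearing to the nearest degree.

Δλ = -175.2032 − 179.1942 = -354.3974°; wrapped into (−180°, 180°]: 5.6026°.
θ = atan2( sin Δλ · cos φ₂ , cos φ₁ · sin φ₂ − sin φ₁ · cos φ₂ · cos Δλ )
  = atan2(0.09106, -0.21906) = 157.429° → normalised to [0°, 360°): 157.429°.

157°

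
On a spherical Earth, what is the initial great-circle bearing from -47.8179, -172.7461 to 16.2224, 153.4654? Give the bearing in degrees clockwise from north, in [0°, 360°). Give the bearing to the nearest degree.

326°

Δλ = 153.4654 − -172.7461 = 326.2115°; wrapped into (−180°, 180°]: -33.7885°.
θ = atan2( sin Δλ · cos φ₂ , cos φ₁ · sin φ₂ − sin φ₁ · cos φ₂ · cos Δλ )
  = atan2(-0.53399, 0.77893) = -34.432° → normalised to [0°, 360°): 325.568°.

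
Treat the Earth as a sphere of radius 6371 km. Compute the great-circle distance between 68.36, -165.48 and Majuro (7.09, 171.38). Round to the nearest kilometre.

Δλ = 171.38 − -165.48 = 336.86°; wrapped into (−180°, 180°]: -23.14°.
Δφ = 7.09 − 68.36 = -61.27°.
a = sin²(Δφ/2) + cos φ₁ · cos φ₂ · sin²(Δλ/2) = 0.274380.
c = 2·atan2(√a, √(1−a)) = 1.10264 rad → d = 6371·c ≈ 7024.93 km.

7025 km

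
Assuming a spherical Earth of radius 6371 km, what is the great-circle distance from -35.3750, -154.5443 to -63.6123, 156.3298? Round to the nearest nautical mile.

Δλ = 156.3298 − -154.5443 = 310.8741°; wrapped into (−180°, 180°]: -49.1259°.
Δφ = -63.6123 − -35.3750 = -28.2373°.
a = sin²(Δφ/2) + cos φ₁ · cos φ₂ · sin²(Δλ/2) = 0.122123.
c = 2·atan2(√a, √(1−a)) = 0.71399 rad → d = 6371·c ≈ 4548.85 km ≈ 2456.18 nmi.

2456 nmi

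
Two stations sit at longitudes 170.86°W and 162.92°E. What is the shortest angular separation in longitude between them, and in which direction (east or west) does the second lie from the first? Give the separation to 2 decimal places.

Raw difference: 162.92 − -170.86 = 333.78°.
Normalise into (−180°, 180°]: 333.78° − 360° = -26.22°.
Negative ⇒ the second point lies to the west; separation 26.22°.

26.22° west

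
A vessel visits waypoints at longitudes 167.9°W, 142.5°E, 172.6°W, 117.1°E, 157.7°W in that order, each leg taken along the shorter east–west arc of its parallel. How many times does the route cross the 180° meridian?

4

Leg 1: -167.9° → +142.5°, shortest Δλ = -49.6° (west) — crosses 180°.
Leg 2: +142.5° → -172.6°, shortest Δλ = 44.9° (east) — crosses 180°.
Leg 3: -172.6° → +117.1°, shortest Δλ = -70.3° (west) — crosses 180°.
Leg 4: +117.1° → -157.7°, shortest Δλ = 85.2° (east) — crosses 180°.
Total crossings: 4.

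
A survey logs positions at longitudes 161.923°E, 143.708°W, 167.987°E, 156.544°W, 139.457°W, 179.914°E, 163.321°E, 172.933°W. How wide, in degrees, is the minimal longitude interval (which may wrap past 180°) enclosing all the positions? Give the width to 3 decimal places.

Sort the longitudes: -172.933°, -156.544°, -143.708°, -139.457°, +161.923°, +163.321°, +167.987°, +179.914°.
Eastward gaps between consecutive values (wrapping around): 16.389°, 12.836°, 4.251°, 301.380°, 1.398°, 4.666°, 11.927°, 7.153°.
Largest gap = 301.380° ⇒ minimal covering band is its complement: 360° − 301.380° = 58.620°.
Band runs from +161.923° eastward to -139.457°, crossing the antimeridian.

58.620°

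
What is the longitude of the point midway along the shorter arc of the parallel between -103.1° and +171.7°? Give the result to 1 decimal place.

-145.7°

Signed shortest Δλ from -103.1° to +171.7° is -85.2°.
Midpoint longitude = -103.1° + (-85.2°)/2 = -103.1° − 42.6° = -145.7°.
(The naïve average (-103.1 + +171.7)/2 = 34.3° is on the wrong side of the globe.)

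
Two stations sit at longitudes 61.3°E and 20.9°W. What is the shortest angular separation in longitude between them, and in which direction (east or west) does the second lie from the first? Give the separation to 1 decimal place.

82.2° west

Raw difference: -20.9 − 61.3 = -82.2°.
Normalise into (−180°, 180°]: -82.2° stays -82.2°.
Negative ⇒ the second point lies to the west; separation 82.2°.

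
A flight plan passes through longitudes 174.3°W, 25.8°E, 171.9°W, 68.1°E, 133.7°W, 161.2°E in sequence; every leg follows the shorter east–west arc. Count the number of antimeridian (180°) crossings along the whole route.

5

Leg 1: -174.3° → +25.8°, shortest Δλ = -159.9° (west) — crosses 180°.
Leg 2: +25.8° → -171.9°, shortest Δλ = 162.3° (east) — crosses 180°.
Leg 3: -171.9° → +68.1°, shortest Δλ = -120.0° (west) — crosses 180°.
Leg 4: +68.1° → -133.7°, shortest Δλ = 158.2° (east) — crosses 180°.
Leg 5: -133.7° → +161.2°, shortest Δλ = -65.1° (west) — crosses 180°.
Total crossings: 5.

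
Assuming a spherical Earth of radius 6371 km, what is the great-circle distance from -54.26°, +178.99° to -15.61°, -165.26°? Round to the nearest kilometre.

Δλ = -165.26 − 178.99 = -344.25°; wrapped into (−180°, 180°]: 15.75°.
Δφ = -15.61 − -54.26 = 38.65°.
a = sin²(Δφ/2) + cos φ₁ · cos φ₂ · sin²(Δλ/2) = 0.120073.
c = 2·atan2(√a, √(1−a)) = 0.70771 rad → d = 6371·c ≈ 4508.80 km.

4509 km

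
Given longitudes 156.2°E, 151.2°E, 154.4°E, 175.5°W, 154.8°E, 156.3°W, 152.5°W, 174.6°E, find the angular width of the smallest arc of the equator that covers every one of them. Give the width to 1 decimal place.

56.3°

Sort the longitudes: -175.5°, -156.3°, -152.5°, +151.2°, +154.4°, +154.8°, +156.2°, +174.6°.
Eastward gaps between consecutive values (wrapping around): 19.2°, 3.8°, 303.7°, 3.2°, 0.4°, 1.4°, 18.4°, 9.9°.
Largest gap = 303.7° ⇒ minimal covering band is its complement: 360° − 303.7° = 56.3°.
Band runs from +151.2° eastward to -152.5°, crossing the antimeridian.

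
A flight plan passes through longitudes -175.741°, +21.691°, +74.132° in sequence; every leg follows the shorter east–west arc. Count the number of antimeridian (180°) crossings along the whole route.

Leg 1: -175.741° → +21.691°, shortest Δλ = -162.568° (west) — crosses 180°.
Leg 2: +21.691° → +74.132°, shortest Δλ = 52.441° (east) — does not cross 180°.
Total crossings: 1.

1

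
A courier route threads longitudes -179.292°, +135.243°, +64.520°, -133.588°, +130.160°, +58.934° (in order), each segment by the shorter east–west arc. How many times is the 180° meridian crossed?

3

Leg 1: -179.292° → +135.243°, shortest Δλ = -45.465° (west) — crosses 180°.
Leg 2: +135.243° → +64.520°, shortest Δλ = -70.723° (west) — does not cross 180°.
Leg 3: +64.520° → -133.588°, shortest Δλ = 161.892° (east) — crosses 180°.
Leg 4: -133.588° → +130.160°, shortest Δλ = -96.252° (west) — crosses 180°.
Leg 5: +130.160° → +58.934°, shortest Δλ = -71.226° (west) — does not cross 180°.
Total crossings: 3.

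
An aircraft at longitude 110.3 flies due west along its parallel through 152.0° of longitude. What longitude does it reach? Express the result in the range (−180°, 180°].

Start at +110.3°; shift −152.0° → -41.7°.
-41.7° already lies in (−180°, 180°].

-41.7°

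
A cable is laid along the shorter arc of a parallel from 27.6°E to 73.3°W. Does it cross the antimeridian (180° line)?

Signed shortest Δλ = ((-73.3 − 27.6 + 180) mod 360) − 180 = -100.9°.
Going west by 100.9° from +27.6° reaches -73.3° without touching 180°.

No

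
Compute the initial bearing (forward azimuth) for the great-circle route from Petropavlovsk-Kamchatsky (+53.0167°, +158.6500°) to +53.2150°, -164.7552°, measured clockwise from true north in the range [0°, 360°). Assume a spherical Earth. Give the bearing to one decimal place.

Δλ = -164.7552 − 158.6500 = -323.4052°; wrapped into (−180°, 180°]: 36.5948°.
θ = atan2( sin Δλ · cos φ₂ , cos φ₁ · sin φ₂ − sin φ₁ · cos φ₂ · cos Δλ )
  = atan2(0.35698, 0.09776) = 74.686° → normalised to [0°, 360°): 74.686°.

74.7°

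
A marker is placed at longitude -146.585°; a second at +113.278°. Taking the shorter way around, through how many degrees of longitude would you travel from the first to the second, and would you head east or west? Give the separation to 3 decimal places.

100.137° west

Raw difference: 113.278 − -146.585 = 259.863°.
Normalise into (−180°, 180°]: 259.863° − 360° = -100.137°.
Negative ⇒ the second point lies to the west; separation 100.137°.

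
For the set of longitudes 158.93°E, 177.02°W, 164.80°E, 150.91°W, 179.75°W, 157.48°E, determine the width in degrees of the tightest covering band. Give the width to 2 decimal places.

Sort the longitudes: -179.75°, -177.02°, -150.91°, +157.48°, +158.93°, +164.80°.
Eastward gaps between consecutive values (wrapping around): 2.73°, 26.11°, 308.39°, 1.45°, 5.87°, 15.45°.
Largest gap = 308.39° ⇒ minimal covering band is its complement: 360° − 308.39° = 51.61°.
Band runs from +157.48° eastward to -150.91°, crossing the antimeridian.

51.61°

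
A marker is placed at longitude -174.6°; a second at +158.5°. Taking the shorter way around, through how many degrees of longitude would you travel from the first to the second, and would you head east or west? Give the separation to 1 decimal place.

26.9° west

Raw difference: 158.5 − -174.6 = 333.1°.
Normalise into (−180°, 180°]: 333.1° − 360° = -26.9°.
Negative ⇒ the second point lies to the west; separation 26.9°.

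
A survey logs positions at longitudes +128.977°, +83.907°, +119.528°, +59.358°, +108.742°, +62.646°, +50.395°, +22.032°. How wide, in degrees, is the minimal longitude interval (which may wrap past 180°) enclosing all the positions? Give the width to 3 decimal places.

Sort the longitudes: +22.032°, +50.395°, +59.358°, +62.646°, +83.907°, +108.742°, +119.528°, +128.977°.
Eastward gaps between consecutive values (wrapping around): 28.363°, 8.963°, 3.288°, 21.261°, 24.835°, 10.786°, 9.449°, 253.055°.
Largest gap = 253.055° ⇒ minimal covering band is its complement: 360° − 253.055° = 106.945°.
Band runs from +22.032° eastward to +128.977°.

106.945°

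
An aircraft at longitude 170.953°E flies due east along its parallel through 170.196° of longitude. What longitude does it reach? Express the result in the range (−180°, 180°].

18.851°W

Start at +170.953°; shift +170.196° → +341.149°.
+341.149° lies outside (−180°, 180°]; subtract 360° → -18.851°.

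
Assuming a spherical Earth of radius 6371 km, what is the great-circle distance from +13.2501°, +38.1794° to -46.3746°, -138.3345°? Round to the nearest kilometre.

Δλ = -138.3345 − 38.1794 = -176.5139°.
Δφ = -46.3746 − 13.2501 = -59.6247°.
a = sin²(Δφ/2) + cos φ₁ · cos φ₂ · sin²(Δλ/2) = 0.918121.
c = 2·atan2(√a, √(1−a)) = 2.56119 rad → d = 6371·c ≈ 16317.35 km.

16317 km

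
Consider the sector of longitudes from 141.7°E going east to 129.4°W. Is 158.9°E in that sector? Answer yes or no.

Band width going east from +141.7° to -129.4°: ((-129.4 − 141.7) mod 360) = 88.9°.
Offset of +158.9° east of the west edge: ((158.9 − 141.7) mod 360) = 17.2°.
17.2° ≤ 88.9° ⇒ inside.

Yes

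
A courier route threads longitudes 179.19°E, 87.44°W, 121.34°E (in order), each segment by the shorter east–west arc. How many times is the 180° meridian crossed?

2

Leg 1: +179.19° → -87.44°, shortest Δλ = 93.37° (east) — crosses 180°.
Leg 2: -87.44° → +121.34°, shortest Δλ = -151.22° (west) — crosses 180°.
Total crossings: 2.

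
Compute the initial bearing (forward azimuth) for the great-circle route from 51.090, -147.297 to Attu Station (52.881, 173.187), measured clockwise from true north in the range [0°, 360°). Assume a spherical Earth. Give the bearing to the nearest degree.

290°

Δλ = 173.187 − -147.297 = 320.484°; wrapped into (−180°, 180°]: -39.516°.
θ = atan2( sin Δλ · cos φ₂ , cos φ₁ · sin φ₂ − sin φ₁ · cos φ₂ · cos Δλ )
  = atan2(-0.38399, 0.13858) = -70.156° → normalised to [0°, 360°): 289.844°.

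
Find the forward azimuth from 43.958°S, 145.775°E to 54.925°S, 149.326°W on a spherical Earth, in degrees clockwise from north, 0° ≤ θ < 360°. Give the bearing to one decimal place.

128.9°

Δλ = -149.326 − 145.775 = -295.101°; wrapped into (−180°, 180°]: 64.899°.
θ = atan2( sin Δλ · cos φ₂ , cos φ₁ · sin φ₂ − sin φ₁ · cos φ₂ · cos Δλ )
  = atan2(0.52038, -0.41991) = 128.901° → normalised to [0°, 360°): 128.901°.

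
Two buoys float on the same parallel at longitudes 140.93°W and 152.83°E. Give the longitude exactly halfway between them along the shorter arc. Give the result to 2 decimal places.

174.05°W

Signed shortest Δλ from -140.93° to +152.83° is -66.24°.
Midpoint longitude = -140.93° + (-66.24°)/2 = -140.93° − 33.12° = -174.05°.
(The naïve average (-140.93 + +152.83)/2 = 5.95° is on the wrong side of the globe.)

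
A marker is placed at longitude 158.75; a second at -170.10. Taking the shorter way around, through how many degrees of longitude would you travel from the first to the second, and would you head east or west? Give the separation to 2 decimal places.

Raw difference: -170.10 − 158.75 = -328.85°.
Normalise into (−180°, 180°]: -328.85° + 360° = 31.15°.
Positive ⇒ the second point lies to the east; separation 31.15°.

31.15° east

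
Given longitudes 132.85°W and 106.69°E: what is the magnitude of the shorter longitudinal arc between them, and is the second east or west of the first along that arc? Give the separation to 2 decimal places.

Raw difference: 106.69 − -132.85 = 239.54°.
Normalise into (−180°, 180°]: 239.54° − 360° = -120.46°.
Negative ⇒ the second point lies to the west; separation 120.46°.

120.46° west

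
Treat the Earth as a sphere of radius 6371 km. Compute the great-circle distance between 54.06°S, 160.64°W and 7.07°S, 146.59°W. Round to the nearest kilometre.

5375 km

Δλ = -146.59 − -160.64 = 14.05°.
Δφ = -7.07 − -54.06 = 46.99°.
a = sin²(Δφ/2) + cos φ₁ · cos φ₂ · sin²(Δλ/2) = 0.167650.
c = 2·atan2(√a, √(1−a)) = 0.84370 rad → d = 6371·c ≈ 5375.23 km.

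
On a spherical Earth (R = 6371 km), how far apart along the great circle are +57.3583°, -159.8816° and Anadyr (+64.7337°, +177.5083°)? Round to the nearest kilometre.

1455 km

Δλ = 177.5083 − -159.8816 = 337.3899°; wrapped into (−180°, 180°]: -22.6101°.
Δφ = 64.7337 − 57.3583 = 7.3754°.
a = sin²(Δφ/2) + cos φ₁ · cos φ₂ · sin²(Δλ/2) = 0.012984.
c = 2·atan2(√a, √(1−a)) = 0.22839 rad → d = 6371·c ≈ 1455.08 km.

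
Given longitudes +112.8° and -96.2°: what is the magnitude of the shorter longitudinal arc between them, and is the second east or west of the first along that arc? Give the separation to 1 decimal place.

151.0° east

Raw difference: -96.2 − 112.8 = -209.0°.
Normalise into (−180°, 180°]: -209.0° + 360° = 151.0°.
Positive ⇒ the second point lies to the east; separation 151.0°.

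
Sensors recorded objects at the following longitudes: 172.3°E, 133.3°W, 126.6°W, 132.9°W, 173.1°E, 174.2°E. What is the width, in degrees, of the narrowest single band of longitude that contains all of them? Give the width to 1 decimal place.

61.1°

Sort the longitudes: -133.3°, -132.9°, -126.6°, +172.3°, +173.1°, +174.2°.
Eastward gaps between consecutive values (wrapping around): 0.4°, 6.3°, 298.9°, 0.8°, 1.1°, 52.5°.
Largest gap = 298.9° ⇒ minimal covering band is its complement: 360° − 298.9° = 61.1°.
Band runs from +172.3° eastward to -126.6°, crossing the antimeridian.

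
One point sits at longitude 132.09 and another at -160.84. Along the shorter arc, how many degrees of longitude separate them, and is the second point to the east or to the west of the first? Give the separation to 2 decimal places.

67.07° east

Raw difference: -160.84 − 132.09 = -292.93°.
Normalise into (−180°, 180°]: -292.93° + 360° = 67.07°.
Positive ⇒ the second point lies to the east; separation 67.07°.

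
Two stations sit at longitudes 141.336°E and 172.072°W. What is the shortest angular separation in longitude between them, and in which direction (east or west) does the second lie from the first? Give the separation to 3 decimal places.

Raw difference: -172.072 − 141.336 = -313.408°.
Normalise into (−180°, 180°]: -313.408° + 360° = 46.592°.
Positive ⇒ the second point lies to the east; separation 46.592°.

46.592° east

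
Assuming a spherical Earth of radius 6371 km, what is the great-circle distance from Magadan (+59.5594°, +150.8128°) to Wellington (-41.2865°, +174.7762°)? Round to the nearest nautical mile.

6170 nmi

Δλ = 174.7762 − 150.8128 = 23.9634°.
Δφ = -41.2865 − 59.5594 = -100.8459°.
a = sin²(Δφ/2) + cos φ₁ · cos φ₂ · sin²(Δλ/2) = 0.610491.
c = 2·atan2(√a, √(1−a)) = 1.79362 rad → d = 6371·c ≈ 11427.14 km ≈ 6170.16 nmi.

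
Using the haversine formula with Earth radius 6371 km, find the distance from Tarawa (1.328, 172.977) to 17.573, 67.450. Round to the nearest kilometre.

Δλ = 67.450 − 172.977 = -105.527°.
Δφ = 17.573 − 1.328 = 16.245°.
a = sin²(Δφ/2) + cos φ₁ · cos φ₂ · sin²(Δλ/2) = 0.624067.
c = 2·atan2(√a, √(1−a)) = 1.82155 rad → d = 6371·c ≈ 11605.10 km.

11605 km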